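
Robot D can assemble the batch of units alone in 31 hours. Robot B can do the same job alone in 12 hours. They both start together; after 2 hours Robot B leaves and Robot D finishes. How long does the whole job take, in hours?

155/6 hours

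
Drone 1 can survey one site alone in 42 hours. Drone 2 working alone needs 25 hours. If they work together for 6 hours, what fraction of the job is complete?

Combined rate: 1/42 + 1/25 = (25 + 42)/1050 = 67/1050 per hour.
In 6 hours they complete 6·67/1050 = 67/175 of the job.

67/175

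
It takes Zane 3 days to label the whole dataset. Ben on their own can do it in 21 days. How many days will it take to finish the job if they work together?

Combined rate: 1/3 + 1/21 = (7 + 1)/21 = 8/21 per day.
Time = 1 ÷ (8/21) = 21/8 days.

21/8 days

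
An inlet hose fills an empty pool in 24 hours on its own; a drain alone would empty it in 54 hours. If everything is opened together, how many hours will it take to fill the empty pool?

Net rate = 1/24 − 1/54 = (9 − 4)/216 = 5/216 per hour.
Filling time = 1 ÷ (5/216) = 216/5 hours.

216/5 hours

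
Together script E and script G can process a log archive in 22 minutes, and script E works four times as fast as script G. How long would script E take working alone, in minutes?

Let script G's rate be r; then script E's rate is 4r, so together (4 + 1)r = 5r = 1/22.
Thus r = 1/110 per minute.
Script G alone: 110 minutes; script E alone: 55/2 minutes.

55/2 minutes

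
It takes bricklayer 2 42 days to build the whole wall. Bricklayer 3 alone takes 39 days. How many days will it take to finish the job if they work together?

182/9 days

Combined rate: 1/42 + 1/39 = (13 + 14)/546 = 27/546 = 9/182 per day.
Time = 1 ÷ (9/182) = 182/9 days.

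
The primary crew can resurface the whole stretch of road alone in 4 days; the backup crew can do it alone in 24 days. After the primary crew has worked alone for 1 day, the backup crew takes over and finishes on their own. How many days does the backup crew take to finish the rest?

In 1 day the primary crew does 1/4 of the job, leaving 3/4.
The backup crew works at 1/24 per day, so finishing takes 3/4 ÷ 1/24 = 18 days.

18 days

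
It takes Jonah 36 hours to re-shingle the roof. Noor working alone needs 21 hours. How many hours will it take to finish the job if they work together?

252/19 hours

Combined rate: 1/36 + 1/21 = (7 + 12)/252 = 19/252 per hour.
Time = 1 ÷ (19/252) = 252/19 hours.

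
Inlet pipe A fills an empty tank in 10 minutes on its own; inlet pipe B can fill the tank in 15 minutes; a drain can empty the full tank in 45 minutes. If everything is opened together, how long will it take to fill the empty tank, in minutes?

90/13 minutes

Net rate = 1/10 + 1/15 − 1/45 = (9 + 6 − 2)/90 = 13/90 per minute.
Filling time = 1 ÷ (13/90) = 90/13 minutes.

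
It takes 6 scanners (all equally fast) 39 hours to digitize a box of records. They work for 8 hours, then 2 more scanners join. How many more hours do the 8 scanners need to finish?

One scanner does 1/234 of the job per hour.
After 8 hours with 6 scanners, 8/39 is done (31/39 left).
With 8 scanners the rate is 8/234 = 4/117, so the rest takes 31/39 ÷ 4/117 = 93/4 hours.

93/4 hours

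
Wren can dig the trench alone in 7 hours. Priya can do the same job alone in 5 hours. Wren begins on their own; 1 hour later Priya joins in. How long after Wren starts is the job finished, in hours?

In the first 1 hour Wren alone does 1/7 of the job, leaving 6/7.
Once everyone is working, combined rate: 1/7 + 1/5 = (5 + 7)/35 = 12/35 per hour.
Remaining 6/7 at 12/35 per hour takes 5/2 hours.
Total from the start = 1 + 5/2 = 7/2 hours.

7/2 hours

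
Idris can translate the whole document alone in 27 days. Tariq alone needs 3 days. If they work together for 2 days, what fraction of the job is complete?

20/27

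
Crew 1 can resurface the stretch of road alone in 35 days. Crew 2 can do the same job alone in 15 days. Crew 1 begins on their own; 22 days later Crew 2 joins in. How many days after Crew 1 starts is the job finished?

In the first 22 days Crew 1 alone does 22/35 of the job, leaving 13/35.
Once everyone is working, combined rate: 1/35 + 1/15 = (3 + 7)/105 = 10/105 = 2/21 per day.
Remaining 13/35 at 2/21 per day takes 39/10 days.
Total from the start = 22 + 39/10 = 259/10 days.

259/10 days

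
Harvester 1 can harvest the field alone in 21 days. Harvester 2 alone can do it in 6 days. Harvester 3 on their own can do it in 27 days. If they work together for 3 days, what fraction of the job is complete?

95/126

Combined rate: 1/21 + 1/6 + 1/27 = (18 + 63 + 14)/378 = 95/378 per day.
In 3 days they complete 3·95/378 = 95/126 of the job.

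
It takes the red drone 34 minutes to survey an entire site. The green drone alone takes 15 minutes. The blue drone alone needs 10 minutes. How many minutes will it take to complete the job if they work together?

Combined rate: 1/34 + 1/15 + 1/10 = (15 + 34 + 51)/510 = 100/510 = 10/51 per minute.
Time = 1 ÷ (10/51) = 51/10 minutes.

51/10 minutes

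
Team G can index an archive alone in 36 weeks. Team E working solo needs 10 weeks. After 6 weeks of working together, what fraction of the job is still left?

Combined rate: 1/36 + 1/10 = (5 + 18)/180 = 23/180 per week.
In 6 weeks they complete 6·23/180 = 23/30 of the job.
So 7/30 remains.

7/30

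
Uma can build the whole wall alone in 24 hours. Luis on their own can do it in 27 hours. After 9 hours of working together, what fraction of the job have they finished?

17/24

Combined rate: 1/24 + 1/27 = (9 + 8)/216 = 17/216 per hour.
In 9 hours they complete 9·17/216 = 17/24 of the job.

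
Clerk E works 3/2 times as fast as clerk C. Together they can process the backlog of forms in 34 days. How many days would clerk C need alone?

Let clerk C's rate be r; then clerk E's rate is (3/2)r, so together (3/2 + 1)r = (5/2)r = 1/34.
Thus r = 1/85 per day.
Clerk C alone: 85 days; clerk E alone: 170/3 days.

85 days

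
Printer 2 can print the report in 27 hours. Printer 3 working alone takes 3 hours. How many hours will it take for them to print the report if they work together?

27/10 hours

Combined rate: 1/27 + 1/3 = (1 + 9)/27 = 10/27 per hour.
Time = 1 ÷ (10/27) = 27/10 hours.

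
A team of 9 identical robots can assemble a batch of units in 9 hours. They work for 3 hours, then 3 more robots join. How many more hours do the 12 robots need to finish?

9/2 hours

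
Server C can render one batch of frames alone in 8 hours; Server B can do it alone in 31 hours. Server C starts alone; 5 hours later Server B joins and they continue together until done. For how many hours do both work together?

In 5 hours Server C does 5/8 of the job, leaving 3/8.
Server C and Server B together work at 39/248 per hour, so finishing takes 3/8 ÷ 39/248 = 31/13 hours.

31/13 hours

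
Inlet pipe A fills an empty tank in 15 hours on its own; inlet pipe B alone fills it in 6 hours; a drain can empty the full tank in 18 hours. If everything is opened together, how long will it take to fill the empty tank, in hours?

45/8 hours

Net rate = 1/15 + 1/6 − 1/18 = (6 + 15 − 5)/90 = 16/90 = 8/45 per hour.
Filling time = 1 ÷ (8/45) = 45/8 hours.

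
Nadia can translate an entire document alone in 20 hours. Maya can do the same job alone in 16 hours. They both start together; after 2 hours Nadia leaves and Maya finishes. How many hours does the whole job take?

72/5 hours

In the first 2 hours the combined rate is 9/80, so 9/40 of the job is done, leaving 31/40.
After Nadia leaves the rate is 1/16 per hour; the remaining 31/40 takes 62/5 hours.
Total = 2 + 62/5 = 72/5 hours.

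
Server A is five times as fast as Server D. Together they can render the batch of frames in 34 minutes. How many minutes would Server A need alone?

Let Server D's rate be r; then Server A's rate is 5r, so together (5 + 1)r = 6r = 1/34.
Thus r = 1/204 per minute.
Server D alone: 204 minutes; Server A alone: 204/5 minutes.

204/5 minutes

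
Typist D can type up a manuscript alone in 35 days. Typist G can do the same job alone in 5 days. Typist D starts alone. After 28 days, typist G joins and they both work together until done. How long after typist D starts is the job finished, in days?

In the first 28 days typist D alone does 28/35 = 4/5 of the job, leaving 1/5.
Once everyone is working, combined rate: 1/35 + 1/5 = (1 + 7)/35 = 8/35 per day.
Remaining 1/5 at 8/35 per day takes 7/8 days.
Total from the start = 28 + 7/8 = 231/8 days.

231/8 days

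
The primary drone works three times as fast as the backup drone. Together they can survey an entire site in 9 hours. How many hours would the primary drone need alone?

Let the backup drone's rate be r; then the primary drone's rate is 3r, so together (3 + 1)r = 4r = 1/9.
Thus r = 1/36 per hour.
The backup drone alone: 36 hours; the primary drone alone: 12 hours.

12 hours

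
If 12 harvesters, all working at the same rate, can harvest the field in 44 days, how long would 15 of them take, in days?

176/5 days

Total work is 12·44 = 528 harvester-days.
With 15 harvesters: 528/15 = 176/5 days.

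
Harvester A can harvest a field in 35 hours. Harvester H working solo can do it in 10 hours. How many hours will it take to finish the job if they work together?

70/9 hours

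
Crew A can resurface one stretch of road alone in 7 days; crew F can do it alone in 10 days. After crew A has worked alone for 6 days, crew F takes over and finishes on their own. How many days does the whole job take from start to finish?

52/7 days

In 6 days crew A does 6/7 of the job, leaving 1/7.
Crew F works at 1/10 per day, so finishing takes 1/7 ÷ 1/10 = 10/7 days.
Total time = 6 + 10/7 = 52/7 days.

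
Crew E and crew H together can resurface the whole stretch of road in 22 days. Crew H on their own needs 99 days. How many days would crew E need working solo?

198/7 days

Combined rate is 1/22 per day.
Known contribution: 1/99 per day.
So crew E's rate is 1/22 − 1/99 = 7/198, meaning 198/7 days alone.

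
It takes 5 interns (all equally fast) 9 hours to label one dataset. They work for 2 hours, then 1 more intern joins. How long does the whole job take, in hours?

One intern does 1/45 of the job per hour.
After 2 hours with 5 interns, 2/9 is done (7/9 left).
With 6 interns the rate is 6/45 = 2/15, so the rest takes 7/9 ÷ 2/15 = 35/6 hours.
Total = 2 + 35/6 = 47/6 hours.

47/6 hours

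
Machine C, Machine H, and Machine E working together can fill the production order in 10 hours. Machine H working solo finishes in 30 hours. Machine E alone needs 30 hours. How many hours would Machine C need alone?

30 hours

Combined rate is 1/10 per hour.
Known contribution: 1/30 + 1/30 = (1 + 1)/30 = 2/30 = 1/15 per hour.
So Machine C's rate is 1/10 − 1/15 = 1/30, meaning 30 hours alone.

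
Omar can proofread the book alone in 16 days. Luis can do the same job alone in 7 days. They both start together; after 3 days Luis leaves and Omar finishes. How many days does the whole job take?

In the first 3 days the combined rate is 23/112, so 69/112 of the job is done, leaving 43/112.
After Luis leaves the rate is 1/16 per day; the remaining 43/112 takes 43/7 days.
Total = 3 + 43/7 = 64/7 days.

64/7 days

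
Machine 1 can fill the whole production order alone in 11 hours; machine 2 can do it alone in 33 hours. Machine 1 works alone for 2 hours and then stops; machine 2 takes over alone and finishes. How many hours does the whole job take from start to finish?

In 2 hours machine 1 does 2/11 of the job, leaving 9/11.
Machine 2 works at 1/33 per hour, so finishing takes 9/11 ÷ 1/33 = 27 hours.
Total time = 2 + 27 = 29 hours.

29 hours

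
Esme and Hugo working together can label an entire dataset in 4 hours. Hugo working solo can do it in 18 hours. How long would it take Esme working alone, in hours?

36/7 hours

Combined rate is 1/4 per hour.
Known contribution: 1/18 per hour.
So Esme's rate is 1/4 − 1/18 = 7/36, meaning 36/7 hours alone.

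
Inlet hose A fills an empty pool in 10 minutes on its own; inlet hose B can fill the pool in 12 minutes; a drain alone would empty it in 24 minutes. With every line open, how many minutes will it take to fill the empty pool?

Net rate = 1/10 + 1/12 − 1/24 = (12 + 10 − 5)/120 = 17/120 per minute.
Filling time = 1 ÷ (17/120) = 120/17 minutes.

120/17 minutes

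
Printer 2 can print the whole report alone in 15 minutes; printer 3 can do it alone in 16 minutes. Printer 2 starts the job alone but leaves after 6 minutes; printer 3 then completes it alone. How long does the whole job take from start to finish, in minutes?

78/5 minutes

In 6 minutes printer 2 does 6/15 = 2/5 of the job, leaving 3/5.
Printer 3 works at 1/16 per minute, so finishing takes 3/5 ÷ 1/16 = 48/5 minutes.
Total time = 6 + 48/5 = 78/5 minutes.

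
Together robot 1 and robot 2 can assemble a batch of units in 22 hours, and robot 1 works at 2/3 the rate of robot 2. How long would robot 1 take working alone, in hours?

Let robot 2's rate be r; then robot 1's rate is (2/3)r, so together (2/3 + 1)r = (5/3)r = 1/22.
Thus r = 3/110 per hour.
Robot 2 alone: 110/3 hours; robot 1 alone: 55 hours.

55 hours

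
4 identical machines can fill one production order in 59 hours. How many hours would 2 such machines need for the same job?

118 hours

Total work is 4·59 = 236 machine-hours.
With 2 machines: 236/2 = 118 hours.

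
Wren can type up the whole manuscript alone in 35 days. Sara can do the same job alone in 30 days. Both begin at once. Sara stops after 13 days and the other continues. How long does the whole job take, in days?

119/6 days

In the first 13 days the combined rate is 13/210, so 169/210 of the job is done, leaving 41/210.
After Sara leaves the rate is 1/35 per day; the remaining 41/210 takes 41/6 days.
Total = 13 + 41/6 = 119/6 days.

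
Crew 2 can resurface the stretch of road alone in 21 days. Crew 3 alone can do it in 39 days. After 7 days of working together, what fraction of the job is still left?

19/39

Combined rate: 1/21 + 1/39 = (13 + 7)/273 = 20/273 per day.
In 7 days they complete 7·20/273 = 20/39 of the job.
So 19/39 remains.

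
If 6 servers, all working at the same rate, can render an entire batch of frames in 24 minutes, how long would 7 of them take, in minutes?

144/7 minutes

Total work is 6·24 = 144 server-minutes.
With 7 servers: 144/7 minutes.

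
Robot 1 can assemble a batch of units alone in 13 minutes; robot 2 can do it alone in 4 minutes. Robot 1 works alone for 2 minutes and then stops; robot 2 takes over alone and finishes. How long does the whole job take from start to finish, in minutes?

In 2 minutes robot 1 does 2/13 of the job, leaving 11/13.
Robot 2 works at 1/4 per minute, so finishing takes 11/13 ÷ 1/4 = 44/13 minutes.
Total time = 2 + 44/13 = 70/13 minutes.

70/13 minutes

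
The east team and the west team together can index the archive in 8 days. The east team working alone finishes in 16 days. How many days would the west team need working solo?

Combined rate is 1/8 per day.
Known contribution: 1/16 per day.
So the west team's rate is 1/8 − 1/16 = 1/16, meaning 16 days alone.

16 days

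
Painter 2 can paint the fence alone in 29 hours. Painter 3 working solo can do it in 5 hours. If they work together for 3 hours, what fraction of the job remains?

43/145

Combined rate: 1/29 + 1/5 = (5 + 29)/145 = 34/145 per hour.
In 3 hours they complete 3·34/145 = 102/145 of the job.
So 43/145 remains.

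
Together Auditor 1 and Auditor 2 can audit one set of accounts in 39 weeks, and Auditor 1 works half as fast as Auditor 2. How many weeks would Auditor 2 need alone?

Let Auditor 2's rate be r; then Auditor 1's rate is (1/2)r, so together (1/2 + 1)r = (3/2)r = 1/39.
Thus r = 2/117 per week.
Auditor 2 alone: 117/2 weeks; Auditor 1 alone: 117 weeks.

117/2 weeks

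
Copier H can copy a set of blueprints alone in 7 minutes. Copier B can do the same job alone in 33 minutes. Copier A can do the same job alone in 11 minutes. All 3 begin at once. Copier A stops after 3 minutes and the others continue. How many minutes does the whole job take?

21/5 minutes

In the first 3 minutes the combined rate is 61/231, so 61/77 of the job is done, leaving 16/77.
After Copier A leaves the rate is 40/231 per minute; the remaining 16/77 takes 6/5 minutes.
Total = 3 + 6/5 = 21/5 minutes.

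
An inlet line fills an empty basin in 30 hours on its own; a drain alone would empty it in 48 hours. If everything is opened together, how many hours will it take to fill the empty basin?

Net rate = 1/30 − 1/48 = (8 − 5)/240 = 3/240 = 1/80 per hour.
Filling time = 1 ÷ (1/80) = 80 hours.

80 hours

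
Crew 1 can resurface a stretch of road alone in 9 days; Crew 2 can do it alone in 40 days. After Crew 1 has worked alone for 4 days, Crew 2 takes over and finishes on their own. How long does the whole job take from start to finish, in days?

In 4 days Crew 1 does 4/9 of the job, leaving 5/9.
Crew 2 works at 1/40 per day, so finishing takes 5/9 ÷ 1/40 = 200/9 days.
Total time = 4 + 200/9 = 236/9 days.

236/9 days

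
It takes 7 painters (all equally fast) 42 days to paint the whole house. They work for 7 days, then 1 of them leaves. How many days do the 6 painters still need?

One painter does 1/294 of the job per day.
After 7 days with 7 painters, 1/6 is done (5/6 left).
With 6 painters the rate is 6/294 = 1/49, so the rest takes 5/6 ÷ 1/49 = 245/6 days.

245/6 days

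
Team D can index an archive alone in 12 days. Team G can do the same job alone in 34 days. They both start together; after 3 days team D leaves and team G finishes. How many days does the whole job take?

In the first 3 days the combined rate is 23/204, so 23/68 of the job is done, leaving 45/68.
After team D leaves the rate is 1/34 per day; the remaining 45/68 takes 45/2 days.
Total = 3 + 45/2 = 51/2 days.

51/2 days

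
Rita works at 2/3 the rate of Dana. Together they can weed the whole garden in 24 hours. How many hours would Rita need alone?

Let Dana's rate be r; then Rita's rate is (2/3)r, so together (2/3 + 1)r = (5/3)r = 1/24.
Thus r = 1/40 per hour.
Dana alone: 40 hours; Rita alone: 60 hours.

60 hours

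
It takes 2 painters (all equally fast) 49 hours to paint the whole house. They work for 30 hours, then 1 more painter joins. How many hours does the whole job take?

One painter does 1/98 of the job per hour.
After 30 hours with 2 painters, 30/49 is done (19/49 left).
With 3 painters the rate is 3/98, so the rest takes 19/49 ÷ 3/98 = 38/3 hours.
Total = 30 + 38/3 = 128/3 hours.

128/3 hours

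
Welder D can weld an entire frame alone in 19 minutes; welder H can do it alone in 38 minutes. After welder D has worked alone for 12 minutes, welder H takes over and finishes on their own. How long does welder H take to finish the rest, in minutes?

14 minutes

In 12 minutes welder D does 12/19 of the job, leaving 7/19.
Welder H works at 1/38 per minute, so finishing takes 7/19 ÷ 1/38 = 14 minutes.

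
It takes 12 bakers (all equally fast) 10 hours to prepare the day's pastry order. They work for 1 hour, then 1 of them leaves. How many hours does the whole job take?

119/11 hours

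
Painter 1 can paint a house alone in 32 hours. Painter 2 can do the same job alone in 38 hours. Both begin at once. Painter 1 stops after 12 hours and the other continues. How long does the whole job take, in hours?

In the first 12 hours the combined rate is 35/608, so 105/152 of the job is done, leaving 47/152.
After Painter 1 leaves the rate is 1/38 per hour; the remaining 47/152 takes 47/4 hours.
Total = 12 + 47/4 = 95/4 hours.

95/4 hours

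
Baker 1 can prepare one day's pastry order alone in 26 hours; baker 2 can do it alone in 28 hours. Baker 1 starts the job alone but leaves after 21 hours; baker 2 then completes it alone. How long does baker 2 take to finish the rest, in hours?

70/13 hours

In 21 hours baker 1 does 21/26 of the job, leaving 5/26.
Baker 2 works at 1/28 per hour, so finishing takes 5/26 ÷ 1/28 = 70/13 hours.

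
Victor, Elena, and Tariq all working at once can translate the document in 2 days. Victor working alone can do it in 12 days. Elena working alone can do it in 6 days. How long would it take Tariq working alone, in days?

Combined rate is 1/2 per day.
Known contribution: 1/12 + 1/6 = (1 + 2)/12 = 3/12 = 1/4 per day.
So Tariq's rate is 1/2 − 1/4 = 1/4, meaning 4 days alone.

4 days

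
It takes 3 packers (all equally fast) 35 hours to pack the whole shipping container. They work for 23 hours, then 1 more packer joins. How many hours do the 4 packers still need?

One packer does 1/105 of the job per hour.
After 23 hours with 3 packers, 23/35 is done (12/35 left).
With 4 packers the rate is 4/105, so the rest takes 12/35 ÷ 4/105 = 9 hours.

9 hours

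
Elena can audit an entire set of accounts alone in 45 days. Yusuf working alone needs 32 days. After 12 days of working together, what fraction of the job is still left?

43/120

Combined rate: 1/45 + 1/32 = (32 + 45)/1440 = 77/1440 per day.
In 12 days they complete 12·77/1440 = 77/120 of the job.
So 43/120 remains.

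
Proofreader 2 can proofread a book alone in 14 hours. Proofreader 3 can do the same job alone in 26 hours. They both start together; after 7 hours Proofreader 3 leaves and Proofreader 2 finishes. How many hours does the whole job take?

133/13 hours

In the first 7 hours the combined rate is 10/91, so 10/13 of the job is done, leaving 3/13.
After Proofreader 3 leaves the rate is 1/14 per hour; the remaining 3/13 takes 42/13 hours.
Total = 7 + 42/13 = 133/13 hours.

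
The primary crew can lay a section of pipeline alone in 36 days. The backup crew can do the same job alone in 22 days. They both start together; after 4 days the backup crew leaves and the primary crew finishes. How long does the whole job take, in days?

In the first 4 days the combined rate is 29/396, so 29/99 of the job is done, leaving 70/99.
After the backup crew leaves the rate is 1/36 per day; the remaining 70/99 takes 280/11 days.
Total = 4 + 280/11 = 324/11 days.

324/11 days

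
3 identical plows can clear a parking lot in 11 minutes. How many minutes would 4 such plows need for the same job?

Total work is 3·11 = 33 plow-minutes.
With 4 plows: 33/4 minutes.

33/4 minutes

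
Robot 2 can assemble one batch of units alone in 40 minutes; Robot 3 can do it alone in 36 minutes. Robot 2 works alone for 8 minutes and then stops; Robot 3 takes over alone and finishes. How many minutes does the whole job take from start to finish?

In 8 minutes Robot 2 does 8/40 = 1/5 of the job, leaving 4/5.
Robot 3 works at 1/36 per minute, so finishing takes 4/5 ÷ 1/36 = 144/5 minutes.
Total time = 8 + 144/5 = 184/5 minutes.

184/5 minutes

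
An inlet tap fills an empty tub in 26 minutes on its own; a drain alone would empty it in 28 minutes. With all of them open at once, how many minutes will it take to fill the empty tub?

364 minutes

Net rate = 1/26 − 1/28 = (14 − 13)/364 = 1/364 per minute.
Filling time = 1 ÷ (1/364) = 364 minutes.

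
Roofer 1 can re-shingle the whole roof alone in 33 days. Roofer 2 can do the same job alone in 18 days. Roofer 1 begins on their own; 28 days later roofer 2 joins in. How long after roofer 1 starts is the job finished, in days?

In the first 28 days roofer 1 alone does 28/33 of the job, leaving 5/33.
Once everyone is working, combined rate: 1/33 + 1/18 = (6 + 11)/198 = 17/198 per day.
Remaining 5/33 at 17/198 per day takes 30/17 days.
Total from the start = 28 + 30/17 = 506/17 days.

506/17 days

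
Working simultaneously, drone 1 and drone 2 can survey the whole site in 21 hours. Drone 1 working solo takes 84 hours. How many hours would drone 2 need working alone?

Combined rate is 1/21 per hour.
Known contribution: 1/84 per hour.
So drone 2's rate is 1/21 − 1/84 = 1/28, meaning 28 hours alone.

28 hours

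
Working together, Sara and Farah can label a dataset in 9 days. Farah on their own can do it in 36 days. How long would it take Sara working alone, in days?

12 days

Combined rate is 1/9 per day.
Known contribution: 1/36 per day.
So Sara's rate is 1/9 − 1/36 = 1/12, meaning 12 days alone.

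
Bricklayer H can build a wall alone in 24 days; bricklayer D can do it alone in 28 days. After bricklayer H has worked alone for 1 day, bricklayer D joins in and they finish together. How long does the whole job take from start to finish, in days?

174/13 days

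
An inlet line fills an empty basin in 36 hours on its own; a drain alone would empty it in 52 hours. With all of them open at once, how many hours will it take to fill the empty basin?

117 hours

Net rate = 1/36 − 1/52 = (13 − 9)/468 = 4/468 = 1/117 per hour.
Filling time = 1 ÷ (1/117) = 117 hours.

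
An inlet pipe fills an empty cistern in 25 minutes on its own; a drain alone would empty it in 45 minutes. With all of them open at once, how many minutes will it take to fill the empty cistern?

225/4 minutes

Net rate = 1/25 − 1/45 = (9 − 5)/225 = 4/225 per minute.
Filling time = 1 ÷ (4/225) = 225/4 minutes.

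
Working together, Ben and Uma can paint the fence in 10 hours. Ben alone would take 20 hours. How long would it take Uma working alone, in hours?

20 hours

Combined rate is 1/10 per hour.
Known contribution: 1/20 per hour.
So Uma's rate is 1/10 − 1/20 = 1/20, meaning 20 hours alone.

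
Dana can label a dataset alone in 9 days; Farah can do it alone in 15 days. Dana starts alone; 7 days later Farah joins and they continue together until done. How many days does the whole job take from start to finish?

33/4 days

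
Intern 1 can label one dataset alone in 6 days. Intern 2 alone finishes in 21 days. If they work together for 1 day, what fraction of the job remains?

Combined rate: 1/6 + 1/21 = (7 + 2)/42 = 9/42 = 3/14 per day.
In 1 day they complete 1·3/14 = 3/14 of the job.
So 11/14 remains.

11/14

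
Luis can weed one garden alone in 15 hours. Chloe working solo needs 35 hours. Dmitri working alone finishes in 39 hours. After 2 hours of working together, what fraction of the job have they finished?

Combined rate: 1/15 + 1/35 + 1/39 = (91 + 39 + 35)/1365 = 165/1365 = 11/91 per hour.
In 2 hours they complete 2·11/91 = 22/91 of the job.

22/91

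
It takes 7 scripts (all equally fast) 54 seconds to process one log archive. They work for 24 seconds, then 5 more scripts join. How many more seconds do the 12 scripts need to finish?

One script does 1/378 of the job per second.
After 24 seconds with 7 scripts, 4/9 is done (5/9 left).
With 12 scripts the rate is 12/378 = 2/63, so the rest takes 5/9 ÷ 2/63 = 35/2 seconds.

35/2 seconds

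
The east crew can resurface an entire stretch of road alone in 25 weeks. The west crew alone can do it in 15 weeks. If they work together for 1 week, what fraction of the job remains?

67/75

Combined rate: 1/25 + 1/15 = (3 + 5)/75 = 8/75 per week.
In 1 week they complete 1·8/75 = 8/75 of the job.
So 67/75 remains.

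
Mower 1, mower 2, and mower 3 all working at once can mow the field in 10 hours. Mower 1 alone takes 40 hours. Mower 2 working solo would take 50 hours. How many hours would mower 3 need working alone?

Combined rate is 1/10 per hour.
Known contribution: 1/40 + 1/50 = (5 + 4)/200 = 9/200 per hour.
So mower 3's rate is 1/10 − 9/200 = 11/200, meaning 200/11 hours alone.

200/11 hours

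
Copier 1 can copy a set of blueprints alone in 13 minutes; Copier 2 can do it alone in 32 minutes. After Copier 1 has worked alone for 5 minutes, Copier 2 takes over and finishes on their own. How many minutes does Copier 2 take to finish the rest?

256/13 minutes

In 5 minutes Copier 1 does 5/13 of the job, leaving 8/13.
Copier 2 works at 1/32 per minute, so finishing takes 8/13 ÷ 1/32 = 256/13 minutes.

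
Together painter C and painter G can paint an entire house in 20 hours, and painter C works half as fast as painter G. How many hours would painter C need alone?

60 hours

Let painter G's rate be r; then painter C's rate is (1/2)r, so together (1/2 + 1)r = (3/2)r = 1/20.
Thus r = 1/30 per hour.
Painter G alone: 30 hours; painter C alone: 60 hours.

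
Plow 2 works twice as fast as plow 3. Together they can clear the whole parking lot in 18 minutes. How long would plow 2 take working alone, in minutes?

Let plow 3's rate be r; then plow 2's rate is 2r, so together (2 + 1)r = 3r = 1/18.
Thus r = 1/54 per minute.
Plow 3 alone: 54 minutes; plow 2 alone: 27 minutes.

27 minutes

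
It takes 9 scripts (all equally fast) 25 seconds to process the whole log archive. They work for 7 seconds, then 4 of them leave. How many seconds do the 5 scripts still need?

162/5 seconds

One script does 1/225 of the job per second.
After 7 seconds with 9 scripts, 7/25 is done (18/25 left).
With 5 scripts the rate is 5/225 = 1/45, so the rest takes 18/25 ÷ 1/45 = 162/5 seconds.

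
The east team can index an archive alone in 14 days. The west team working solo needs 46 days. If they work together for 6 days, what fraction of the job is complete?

Combined rate: 1/14 + 1/46 = (23 + 7)/322 = 30/322 = 15/161 per day.
In 6 days they complete 6·15/161 = 90/161 of the job.

90/161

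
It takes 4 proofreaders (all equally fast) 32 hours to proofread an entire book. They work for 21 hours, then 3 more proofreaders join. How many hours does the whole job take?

191/7 hours

One proofreader does 1/128 of the job per hour.
After 21 hours with 4 proofreaders, 21/32 is done (11/32 left).
With 7 proofreaders the rate is 7/128, so the rest takes 11/32 ÷ 7/128 = 44/7 hours.
Total = 21 + 44/7 = 191/7 hours.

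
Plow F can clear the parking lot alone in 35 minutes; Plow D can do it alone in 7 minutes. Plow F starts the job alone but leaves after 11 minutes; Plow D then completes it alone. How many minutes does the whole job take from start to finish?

79/5 minutes

In 11 minutes Plow F does 11/35 of the job, leaving 24/35.
Plow D works at 1/7 per minute, so finishing takes 24/35 ÷ 1/7 = 24/5 minutes.
Total time = 11 + 24/5 = 79/5 minutes.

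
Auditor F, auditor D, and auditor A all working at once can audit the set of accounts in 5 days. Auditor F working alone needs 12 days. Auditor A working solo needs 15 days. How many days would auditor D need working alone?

Combined rate is 1/5 per day.
Known contribution: 1/12 + 1/15 = (5 + 4)/60 = 9/60 = 3/20 per day.
So auditor D's rate is 1/5 − 3/20 = 1/20, meaning 20 days alone.

20 days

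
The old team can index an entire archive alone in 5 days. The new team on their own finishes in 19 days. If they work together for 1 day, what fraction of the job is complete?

24/95

Combined rate: 1/5 + 1/19 = (19 + 5)/95 = 24/95 per day.
In 1 day they complete 1·24/95 = 24/95 of the job.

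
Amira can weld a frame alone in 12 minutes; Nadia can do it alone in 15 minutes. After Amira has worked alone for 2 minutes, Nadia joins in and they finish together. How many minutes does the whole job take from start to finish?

In 2 minutes Amira does 2/12 = 1/6 of the job, leaving 5/6.
Amira and Nadia together work at 3/20 per minute, so finishing takes 5/6 ÷ 3/20 = 50/9 minutes.
Total time = 2 + 50/9 = 68/9 minutes.

68/9 minutes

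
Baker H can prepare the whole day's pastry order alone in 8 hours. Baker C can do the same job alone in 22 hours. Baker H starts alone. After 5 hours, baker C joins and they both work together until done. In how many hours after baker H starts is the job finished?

36/5 hours

In the first 5 hours baker H alone does 5/8 of the job, leaving 3/8.
Once everyone is working, combined rate: 1/8 + 1/22 = (11 + 4)/88 = 15/88 per hour.
Remaining 3/8 at 15/88 per hour takes 11/5 hours.
Total from the start = 5 + 11/5 = 36/5 hours.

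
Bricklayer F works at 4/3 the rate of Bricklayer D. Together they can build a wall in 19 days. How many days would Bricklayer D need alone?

Let Bricklayer D's rate be r; then Bricklayer F's rate is (4/3)r, so together (4/3 + 1)r = (7/3)r = 1/19.
Thus r = 3/133 per day.
Bricklayer D alone: 133/3 days; Bricklayer F alone: 133/4 days.

133/3 days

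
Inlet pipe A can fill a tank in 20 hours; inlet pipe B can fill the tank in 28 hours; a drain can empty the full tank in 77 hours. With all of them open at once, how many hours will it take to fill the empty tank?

55/4 hours

Net rate = 1/20 + 1/28 − 1/77 = (77 + 55 − 20)/1540 = 112/1540 = 4/55 per hour.
Filling time = 1 ÷ (4/55) = 55/4 hours.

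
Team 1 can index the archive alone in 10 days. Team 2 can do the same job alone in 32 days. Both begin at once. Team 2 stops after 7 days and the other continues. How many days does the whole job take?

In the first 7 days the combined rate is 21/160, so 147/160 of the job is done, leaving 13/160.
After team 2 leaves the rate is 1/10 per day; the remaining 13/160 takes 13/16 days.
Total = 7 + 13/16 = 125/16 days.

125/16 days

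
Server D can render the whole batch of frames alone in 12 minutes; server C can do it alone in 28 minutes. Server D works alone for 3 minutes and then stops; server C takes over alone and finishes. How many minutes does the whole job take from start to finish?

24 minutes

In 3 minutes server D does 3/12 = 1/4 of the job, leaving 3/4.
Server C works at 1/28 per minute, so finishing takes 3/4 ÷ 1/28 = 21 minutes.
Total time = 3 + 21 = 24 minutes.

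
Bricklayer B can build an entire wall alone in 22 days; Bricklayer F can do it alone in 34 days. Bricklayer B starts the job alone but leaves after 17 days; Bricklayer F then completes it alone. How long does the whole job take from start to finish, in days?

In 17 days Bricklayer B does 17/22 of the job, leaving 5/22.
Bricklayer F works at 1/34 per day, so finishing takes 5/22 ÷ 1/34 = 85/11 days.
Total time = 17 + 85/11 = 272/11 days.

272/11 days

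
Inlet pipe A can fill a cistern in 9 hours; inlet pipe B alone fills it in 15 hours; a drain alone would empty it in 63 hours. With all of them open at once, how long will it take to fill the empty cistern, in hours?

Net rate = 1/9 + 1/15 − 1/63 = (35 + 21 − 5)/315 = 51/315 = 17/105 per hour.
Filling time = 1 ÷ (17/105) = 105/17 hours.

105/17 hours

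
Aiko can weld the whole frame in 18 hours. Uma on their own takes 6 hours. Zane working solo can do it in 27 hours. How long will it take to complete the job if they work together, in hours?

Combined rate: 1/18 + 1/6 + 1/27 = (3 + 9 + 2)/54 = 14/54 = 7/27 per hour.
Time = 1 ÷ (7/27) = 27/7 hours.

27/7 hours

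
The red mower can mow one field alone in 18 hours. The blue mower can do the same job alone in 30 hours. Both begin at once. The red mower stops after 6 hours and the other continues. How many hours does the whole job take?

In the first 6 hours the combined rate is 4/45, so 8/15 of the job is done, leaving 7/15.
After the red mower leaves the rate is 1/30 per hour; the remaining 7/15 takes 14 hours.
Total = 6 + 14 = 20 hours.

20 hours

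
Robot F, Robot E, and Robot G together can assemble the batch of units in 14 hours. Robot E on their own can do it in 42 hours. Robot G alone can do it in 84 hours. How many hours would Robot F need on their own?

Combined rate is 1/14 per hour.
Known contribution: 1/42 + 1/84 = (2 + 1)/84 = 3/84 = 1/28 per hour.
So Robot F's rate is 1/14 − 1/28 = 1/28, meaning 28 hours alone.

28 hours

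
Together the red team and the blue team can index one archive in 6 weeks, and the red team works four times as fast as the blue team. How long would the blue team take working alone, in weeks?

30 weeks

Let the blue team's rate be r; then the red team's rate is 4r, so together (4 + 1)r = 5r = 1/6.
Thus r = 1/30 per week.
The blue team alone: 30 weeks; the red team alone: 15/2 weeks.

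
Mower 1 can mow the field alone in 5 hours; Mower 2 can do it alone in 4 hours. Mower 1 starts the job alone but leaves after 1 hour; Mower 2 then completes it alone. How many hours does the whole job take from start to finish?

In 1 hour Mower 1 does 1/5 of the job, leaving 4/5.
Mower 2 works at 1/4 per hour, so finishing takes 4/5 ÷ 1/4 = 16/5 hours.
Total time = 1 + 16/5 = 21/5 hours.

21/5 hours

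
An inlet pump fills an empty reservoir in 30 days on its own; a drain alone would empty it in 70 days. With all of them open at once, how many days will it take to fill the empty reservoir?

105/2 days

Net rate = 1/30 − 1/70 = (7 − 3)/210 = 4/210 = 2/105 per day.
Filling time = 1 ÷ (2/105) = 105/2 days.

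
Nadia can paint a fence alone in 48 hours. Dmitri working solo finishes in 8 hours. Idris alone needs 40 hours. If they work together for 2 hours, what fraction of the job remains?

Combined rate: 1/48 + 1/8 + 1/40 = (5 + 30 + 6)/240 = 41/240 per hour.
In 2 hours they complete 2·41/240 = 41/120 of the job.
So 79/120 remains.

79/120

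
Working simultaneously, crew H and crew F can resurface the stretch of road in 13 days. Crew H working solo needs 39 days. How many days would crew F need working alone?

Combined rate is 1/13 per day.
Known contribution: 1/39 per day.
So crew F's rate is 1/13 − 1/39 = 2/39, meaning 39/2 days alone.

39/2 days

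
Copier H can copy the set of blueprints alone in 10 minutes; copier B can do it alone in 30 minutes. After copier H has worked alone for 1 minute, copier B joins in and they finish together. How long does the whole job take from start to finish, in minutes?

In 1 minute copier H does 1/10 of the job, leaving 9/10.
Copier H and copier B together work at 2/15 per minute, so finishing takes 9/10 ÷ 2/15 = 27/4 minutes.
Total time = 1 + 27/4 = 31/4 minutes.

31/4 minutes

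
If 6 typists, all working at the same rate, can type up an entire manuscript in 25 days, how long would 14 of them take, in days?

Total work is 6·25 = 150 typist-days.
With 14 typists: 150/14 = 75/7 days.

75/7 days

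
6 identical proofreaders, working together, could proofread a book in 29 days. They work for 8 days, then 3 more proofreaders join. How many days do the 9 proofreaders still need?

One proofreader does 1/174 of the job per day.
After 8 days with 6 proofreaders, 8/29 is done (21/29 left).
With 9 proofreaders the rate is 9/174 = 3/58, so the rest takes 21/29 ÷ 3/58 = 14 days.

14 days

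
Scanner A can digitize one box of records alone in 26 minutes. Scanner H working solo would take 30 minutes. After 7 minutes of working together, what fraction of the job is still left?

Combined rate: 1/26 + 1/30 = (15 + 13)/390 = 28/390 = 14/195 per minute.
In 7 minutes they complete 7·14/195 = 98/195 of the job.
So 97/195 remains.

97/195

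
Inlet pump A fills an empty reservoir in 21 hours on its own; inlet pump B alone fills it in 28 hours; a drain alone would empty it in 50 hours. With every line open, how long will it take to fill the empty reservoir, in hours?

300/19 hours

Net rate = 1/21 + 1/28 − 1/50 = (100 + 75 − 42)/2100 = 133/2100 = 19/300 per hour.
Filling time = 1 ÷ (19/300) = 300/19 hours.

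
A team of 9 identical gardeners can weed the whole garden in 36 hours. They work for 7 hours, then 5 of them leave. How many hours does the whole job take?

289/4 hours

One gardener does 1/324 of the job per hour.
After 7 hours with 9 gardeners, 7/36 is done (29/36 left).
With 4 gardeners the rate is 4/324 = 1/81, so the rest takes 29/36 ÷ 1/81 = 261/4 hours.
Total = 7 + 261/4 = 289/4 hours.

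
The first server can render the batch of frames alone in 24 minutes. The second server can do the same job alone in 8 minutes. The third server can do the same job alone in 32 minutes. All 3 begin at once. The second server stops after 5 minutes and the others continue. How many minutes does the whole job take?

In the first 5 minutes the combined rate is 19/96, so 95/96 of the job is done, leaving 1/96.
After the second server leaves the rate is 7/96 per minute; the remaining 1/96 takes 1/7 minutes.
Total = 5 + 1/7 = 36/7 minutes.

36/7 minutes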